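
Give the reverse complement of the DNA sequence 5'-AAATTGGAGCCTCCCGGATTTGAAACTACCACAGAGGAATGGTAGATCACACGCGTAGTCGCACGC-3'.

5′-GCGTGCGACTACGCGTGTGATCTACCATTCCTCTGTGGTAGTTTCAAATCCGGGAGGCTCCAATTT-3′

Complement each base (A↔T, G↔C): TTTAACCTCGGAGGGCCTAAACTTTGATGGTGTCTCCTTACCATCTAGTGTGCGCATCAGCGTGCG. Then reverse.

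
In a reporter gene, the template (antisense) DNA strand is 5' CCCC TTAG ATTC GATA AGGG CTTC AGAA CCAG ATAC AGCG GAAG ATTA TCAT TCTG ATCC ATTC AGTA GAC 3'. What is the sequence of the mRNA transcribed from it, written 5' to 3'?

The mRNA has the sequence of the coding strand (reverse complement of the template) with T→U. Reverse complement of CCCCTTAGATTCGATAAGGGCTTCAGAACCAGATACAGCGGAAGATTATCATTCTGATCCATTCAGTAGAC is GTCTACTGAATGGATCAGAATGATAATCTTCCGCTGTATCTGGTTCTGAAGCCCTTATCGAATCTAAGGGG; then T→U.

5'-GUCUACUGAAUGGAUCAGAAUGAUAAUCUUCCGCUGUAUCUGGUUCUGAAGCCCUUAUCGAAUCUAAGGGG-3'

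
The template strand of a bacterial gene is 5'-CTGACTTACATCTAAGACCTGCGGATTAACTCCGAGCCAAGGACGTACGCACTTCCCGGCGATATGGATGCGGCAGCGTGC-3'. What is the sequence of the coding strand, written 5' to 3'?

5'-GCACGCTGCCGCATCCATATCGCCGGGAAGTGCGTACGTCCTTGGCTCGGAGTTAATCCGCAGGTCTTAGATGTAAGTCAG-3'

The coding strand is complementary and antiparallel to the template: take the complement (A↔T, G↔C) and reverse.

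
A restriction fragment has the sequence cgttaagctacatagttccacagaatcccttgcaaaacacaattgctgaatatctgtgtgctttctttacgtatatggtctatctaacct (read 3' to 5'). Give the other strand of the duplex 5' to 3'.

The strand is given 3'→5', so its complement runs 5'→3' in the same left-to-right order: pair each base A↔T, G↔C.

5'-GCAATTCGATGTATCAAGGTGTCTTAGGGAACGTTTTGTGTTAACGACTTATAGACACACGAAAGAAATGCATATACCAGATAGATTGGA-3'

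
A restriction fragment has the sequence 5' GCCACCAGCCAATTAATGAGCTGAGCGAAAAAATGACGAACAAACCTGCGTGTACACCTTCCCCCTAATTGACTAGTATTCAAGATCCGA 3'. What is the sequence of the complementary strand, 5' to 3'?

Pairing A↔T and G↔C gives CGGTGGTCGGTTAATTACTCGACTCGCTTTTTTACTGCTTGTTTGGACGCACATGTGGAAGGGGGATTAACTGATCATAAGTTCTAGGCT, running 3'→5'. Reverse for the 5'→3' convention.

5'-TCGGATCTTGAATACTAGTCAATTAGGGGGAAGGTGTACACGCAGGTTTGTTCGTCATTTTTTCGCTCAGCTCATTAATTGGCTGGTGGC-3'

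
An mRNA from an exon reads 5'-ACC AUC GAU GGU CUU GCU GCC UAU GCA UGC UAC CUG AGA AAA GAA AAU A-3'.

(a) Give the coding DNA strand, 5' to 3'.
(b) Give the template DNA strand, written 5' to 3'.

(a) 5'-ACCATCGATGGTCTTGCTGCCTATGCATGCTACCTGAGAAAAGAAAATA-3'
(b) 5'-TATTTTCTTTTCTCAGGTAGCATGCATAGGCAGCAAGACCATCGATGGT-3'

(a) The coding strand matches the mRNA with U→T.
(b) The template strand is the reverse complement of the coding strand.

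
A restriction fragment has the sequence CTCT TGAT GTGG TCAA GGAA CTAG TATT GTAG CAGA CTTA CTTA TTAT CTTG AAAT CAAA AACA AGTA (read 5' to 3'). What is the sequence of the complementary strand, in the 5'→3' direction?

5'-TACTTGTTTTTGATTTCAAGATAATAAGTAAGTCTGCTACAATACTAGTTCCTTGACCACATCAAGAG-3'

Pairing A↔T and G↔C gives GAGAACTACACCAGTTCCTTGATCATAACATCGTCTGAATGAATAATAGAACTTTAGTTTTTGTTCAT, running 3'→5'. Reverse for the 5'→3' convention.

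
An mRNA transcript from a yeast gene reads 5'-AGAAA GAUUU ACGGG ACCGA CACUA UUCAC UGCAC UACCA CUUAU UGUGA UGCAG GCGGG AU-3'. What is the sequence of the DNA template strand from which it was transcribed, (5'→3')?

Replace U with T to get the coding DNA strand: AGAAAGATTTACGGGACCGACACTATTCACTGCACTACCACTTATTGTGATGCAGGCGGGAT. The template strand is its reverse complement (complement TCTTTCTAAATGCCCTGGCTGTGATAAGTGACGTGATGGTGAATAACACTACGTCCGCCCTA, then reverse).

5′-ATCCCGCCTGCATCACAATAAGTGGTAGTGCAGTGAATAGTGTCGGTCCCGTAAATCTTTCT-3′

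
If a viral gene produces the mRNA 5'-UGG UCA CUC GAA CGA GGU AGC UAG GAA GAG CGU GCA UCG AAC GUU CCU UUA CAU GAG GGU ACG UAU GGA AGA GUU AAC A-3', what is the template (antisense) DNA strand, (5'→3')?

5'-TGTTAACTCTTCCATACGTACCCTCATGTAAAGGAACGTTCGATGCACGCTCTTCCTAGCTACCTCGTTCGAGTGACCA-3'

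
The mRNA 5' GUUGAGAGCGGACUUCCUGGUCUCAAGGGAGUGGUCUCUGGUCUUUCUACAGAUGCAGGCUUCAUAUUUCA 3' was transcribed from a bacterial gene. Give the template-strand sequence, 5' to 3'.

Replace U with T to get the coding DNA strand: GTTGAGAGCGGACTTCCTGGTCTCAAGGGAGTGGTCTCTGGTCTTTCTACAGATGCAGGCTTCATATTTCA. The template strand is its reverse complement (complement CAACTCTCGCCTGAAGGACCAGAGTTCCCTCACCAGAGACCAGAAAGATGTCTACGTCCGAAGTATAAAGT, then reverse).

5′-TGAAATATGAAGCCTGCATCTGTAGAAAGACCAGAGACCACTCCCTTGAGACCAGGAAGTCCGCTCTCAAC-3′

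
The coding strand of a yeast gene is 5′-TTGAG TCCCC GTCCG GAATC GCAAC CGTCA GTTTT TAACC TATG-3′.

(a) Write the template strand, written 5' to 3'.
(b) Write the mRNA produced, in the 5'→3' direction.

(a) 5′-CATAGGTTAAAAACTGACGGTTGCGATTCCGGACGGGGACTCAA-3′
(b) 5'-UUGAGUCCCCGUCCGGAAUCGCAACCGUCAGUUUUUAACCUAUG-3'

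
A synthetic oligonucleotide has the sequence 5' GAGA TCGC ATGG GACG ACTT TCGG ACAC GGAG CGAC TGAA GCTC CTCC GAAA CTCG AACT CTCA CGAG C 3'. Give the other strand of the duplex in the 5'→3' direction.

Pairing A↔T and G↔C gives CTCTAGCGTACCCTGCTGAAAGCCTGTGCCTCGCTGACTTCGAGGAGGCTTTGAGCTTGAGAGTGCTCG, running 3'→5'. Reverse for the 5'→3' convention.

5'-GCTCGTGAGAGTTCGAGTTTCGGAGGAGCTTCAGTCGCTCCGTGTCCGAAAGTCGTCCCATGCGATCTC-3'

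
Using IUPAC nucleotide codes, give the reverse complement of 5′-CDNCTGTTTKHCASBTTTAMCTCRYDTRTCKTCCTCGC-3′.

5'-GCGAGGAMGAYAHRYGAGKTAAAVSTGDMAAACAGNHG-3'

Standard pairs A↔T, G↔C; ambiguity codes pair R↔Y, M↔K, S↔S, B↔V, D↔H, N↔N. Complement (GHNGACAAAMDGTSVAAATKGAGYRHAYAGMAGGAGCG), then reverse for 5'→3'.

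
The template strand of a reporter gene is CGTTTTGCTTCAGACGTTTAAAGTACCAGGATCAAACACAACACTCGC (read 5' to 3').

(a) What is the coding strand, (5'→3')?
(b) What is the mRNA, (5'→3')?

(a) The coding strand is the reverse complement of the template: complement GCAAAACGAAGTCTGCAAATTTCATGGTCCTAGTTTGTGTTGTGAGCG, then reverse.
(b) mRNA has the coding-strand sequence with T→U.

(a) 5'-GCGAGTGTTGTGTTTGATCCTGGTACTTTAAACGTCTGAAGCAAAACG-3'
(b) 5'-GCGAGUGUUGUGUUUGAUCCUGGUACUUUAAACGUCUGAAGCAAAACG-3'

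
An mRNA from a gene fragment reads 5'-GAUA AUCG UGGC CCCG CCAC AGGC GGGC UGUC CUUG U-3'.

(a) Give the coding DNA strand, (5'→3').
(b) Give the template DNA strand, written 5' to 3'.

(a) The coding strand matches the mRNA with U→T.
(b) The template strand is the reverse complement of the coding strand.

(a) 5'-GATAATCGTGGCCCCGCCACAGGCGGGCTGTCCTTGT-3'
(b) 5′-ACAAGGACAGCCCGCCTGTGGCGGGGCCACGATTATC-3′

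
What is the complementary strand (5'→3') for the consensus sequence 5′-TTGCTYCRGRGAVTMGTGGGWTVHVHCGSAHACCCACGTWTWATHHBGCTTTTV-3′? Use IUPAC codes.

5'-BAAAAGCVDDATWAWACGTGGGTDTSCGDBDBAWCCCACKABTCYCYGRAGCAA-3'

Standard pairs A↔T, G↔C; ambiguity codes pair R↔Y, M↔K, W↔W, S↔S, B↔V, H↔D. Complement (AACGARGYCYCTBAKCACCCWABDBDGCSTDTGGGTGCAWAWTADDVCGAAAAB), then reverse for 5'→3'.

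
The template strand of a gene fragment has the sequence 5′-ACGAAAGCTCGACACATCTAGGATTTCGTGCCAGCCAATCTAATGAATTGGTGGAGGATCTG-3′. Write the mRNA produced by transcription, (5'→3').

5'-CAGAUCCUCCACCAAUUCAUUAGAUUGGCUGGCACGAAAUCCUAGAUGUGUCGAGCUUUCGU-3'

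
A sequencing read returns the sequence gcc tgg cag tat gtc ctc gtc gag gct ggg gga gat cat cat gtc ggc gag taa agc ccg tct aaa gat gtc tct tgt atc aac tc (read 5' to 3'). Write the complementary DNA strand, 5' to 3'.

5'-GAGTTGATACAAGAGACATCTTTAGACGGGCTTTACTCGCCGACATGATGATCTCCCCCAGCCTCGACGAGGACATACTGCCAGGC-3'

The complement of GCCTGGCAGTATGTCCTCGTCGAGGCTGGGGGAGATCATCATGTCGGCGAGTAAAGCCCGTCTAAAGATGTCTCTTGTATCAACTC is CGGACCGTCATACAGGAGCAGCTCCGACCCCCTCTAGTAGTACAGCCGCTCATTTCGGGCAGATTTCTACAGAGAACATAGTTGAG (A↔T, G↔C). DNA strands are antiparallel, so the complementary strand runs 3'→5'; reversing gives the 5'→3' form.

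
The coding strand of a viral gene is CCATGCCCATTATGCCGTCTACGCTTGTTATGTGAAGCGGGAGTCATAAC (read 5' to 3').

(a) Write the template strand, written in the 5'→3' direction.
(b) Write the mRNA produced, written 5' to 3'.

(a) 5'-GTTATGACTCCCGCTTCACATAACAAGCGTAGACGGCATAATGGGCATGG-3'
(b) 5'-CCAUGCCCAUUAUGCCGUCUACGCUUGUUAUGUGAAGCGGGAGUCAUAAC-3'

(a) The template strand is the reverse complement of the coding strand: complement GGTACGGGTAATACGGCAGATGCGAACAATACACTTCGCCCTCAGTATTG, then reverse.
(b) mRNA matches the coding strand with T→U.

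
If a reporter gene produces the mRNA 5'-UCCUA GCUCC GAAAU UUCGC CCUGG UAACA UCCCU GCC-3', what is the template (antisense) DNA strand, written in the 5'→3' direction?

5'-GGCAGGGATGTTACCAGGGCGAAATTTCGGAGCTAGGA-3'

Replace U with T to get the coding DNA strand: TCCTAGCTCCGAAATTTCGCCCTGGTAACATCCCTGCC. The template strand is its reverse complement (complement AGGATCGAGGCTTTAAAGCGGGACCATTGTAGGGACGG, then reverse).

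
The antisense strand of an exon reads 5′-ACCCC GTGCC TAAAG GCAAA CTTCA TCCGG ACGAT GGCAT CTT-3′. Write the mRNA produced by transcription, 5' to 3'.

5'-AAGAUGCCAUCGUCCGGAUGAAGUUUGCCUUUAGGCACGGGGU-3'

The mRNA has the sequence of the coding strand (reverse complement of the template) with T→U. Reverse complement of ACCCCGTGCCTAAAGGCAAACTTCATCCGGACGATGGCATCTT is AAGATGCCATCGTCCGGATGAAGTTTGCCTTTAGGCACGGGGT; then T→U.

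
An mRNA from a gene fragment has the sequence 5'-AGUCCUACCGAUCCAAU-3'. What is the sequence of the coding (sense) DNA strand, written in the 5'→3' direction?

5'-AGTCCTACCGATCCAAT-3'

The coding DNA strand has the same 5'→3' sequence as the mRNA with U replaced by T.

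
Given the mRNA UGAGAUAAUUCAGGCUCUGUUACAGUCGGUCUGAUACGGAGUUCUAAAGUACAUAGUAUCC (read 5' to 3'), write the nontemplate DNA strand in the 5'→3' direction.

5'-TGAGATAATTCAGGCTCTGTTACAGTCGGTCTGATACGGAGTTCTAAAGTACATAGTATCC-3'

The coding DNA strand has the same 5'→3' sequence as the mRNA with U replaced by T.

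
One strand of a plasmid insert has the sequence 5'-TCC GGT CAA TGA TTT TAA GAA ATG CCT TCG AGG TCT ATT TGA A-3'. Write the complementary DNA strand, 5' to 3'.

Pairing A↔T and G↔C gives AGGCCAGTTACTAAAATTCTTTACGGAAGCTCCAGATAAACTT, running 3'→5'. Reverse for the 5'→3' convention.

5'-TTCAAATAGACCTCGAAGGCATTTCTTAAAATCATTGACCGGA-3'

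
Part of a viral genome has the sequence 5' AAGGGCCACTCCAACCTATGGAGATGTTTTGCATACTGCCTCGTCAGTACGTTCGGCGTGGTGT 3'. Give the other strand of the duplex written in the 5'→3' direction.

5'-ACACCACGCCGAACGTACTGACGAGGCAGTATGCAAAACATCTCCATAGGTTGGAGTGGCCCTT-3'

The complement of AAGGGCCACTCCAACCTATGGAGATGTTTTGCATACTGCCTCGTCAGTACGTTCGGCGTGGTGT is TTCCCGGTGAGGTTGGATACCTCTACAAAACGTATGACGGAGCAGTCATGCAAGCCGCACCACA (A↔T, G↔C). DNA strands are antiparallel, so the complementary strand runs 3'→5'; reversing gives the 5'→3' form.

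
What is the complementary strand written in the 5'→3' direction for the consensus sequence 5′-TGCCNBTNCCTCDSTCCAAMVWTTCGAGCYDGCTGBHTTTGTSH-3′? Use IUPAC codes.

5'-DSACAAADVCAGCHRGCTCGAAWBKTTGGASHGAGGNAVNGGCA-3'

Standard pairs A↔T, G↔C; ambiguity codes pair Y↔R, M↔K, W↔W, S↔S, B↔V, D↔H, N↔N. Complement (ACGGNVANGGAGHSAGGTTKBWAAGCTCGRHCGACVDAAACASD), then reverse for 5'→3'.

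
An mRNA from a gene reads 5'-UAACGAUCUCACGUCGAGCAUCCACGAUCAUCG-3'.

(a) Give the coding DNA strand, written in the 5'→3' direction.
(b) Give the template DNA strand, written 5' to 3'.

(a) The coding strand matches the mRNA with U→T.
(b) The template strand is the reverse complement of the coding strand.

(a) 5'-TAACGATCTCACGTCGAGCATCCACGATCATCG-3'
(b) 5'-CGATGATCGTGGATGCTCGACGTGAGATCGTTA-3'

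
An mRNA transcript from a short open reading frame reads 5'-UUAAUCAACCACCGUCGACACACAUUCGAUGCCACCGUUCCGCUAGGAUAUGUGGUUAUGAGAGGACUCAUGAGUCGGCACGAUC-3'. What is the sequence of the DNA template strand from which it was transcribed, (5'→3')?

5'-GATCGTGCCGACTCATGAGTCCTCTCATAACCACATATCCTAGCGGAACGGTGGCATCGAATGTGTGTCGACGGTGGTTGATTAA-3'

Replace U with T to get the coding DNA strand: TTAATCAACCACCGTCGACACACATTCGATGCCACCGTTCCGCTAGGATATGTGGTTATGAGAGGACTCATGAGTCGGCACGATC. The template strand is its reverse complement (complement AATTAGTTGGTGGCAGCTGTGTGTAAGCTACGGTGGCAAGGCGATCCTATACACCAATACTCTCCTGAGTACTCAGCCGTGCTAG, then reverse).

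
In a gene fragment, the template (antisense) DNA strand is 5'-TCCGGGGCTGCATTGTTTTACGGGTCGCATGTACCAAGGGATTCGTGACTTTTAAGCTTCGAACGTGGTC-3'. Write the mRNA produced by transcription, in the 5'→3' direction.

RNA polymerase reads the template 3'→5' and synthesizes mRNA 5'→3' by base-pairing (A→U, T→A, G↔C). The complement of the template is AGGCCCCGACGTAACAAAATGCCCAGCGTACATGGTTCCCTAAGCACTGAAAATTCGAAGCTTGCACCAG; antiparallel, so 5'→3' the coding strand is GACCACGTTCGAAGCTTAAAAGTCACGAATCCCTTGGTACATGCGACCCGTAAAACAATGCAGCCCCGGA. Replace T with U for the mRNA.

5′-GACCACGUUCGAAGCUUAAAAGUCACGAAUCCCUUGGUACAUGCGACCCGUAAAACAAUGCAGCCCCGGA-3′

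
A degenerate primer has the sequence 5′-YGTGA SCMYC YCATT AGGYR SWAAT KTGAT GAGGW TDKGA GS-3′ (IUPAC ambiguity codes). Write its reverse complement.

5'-SCTCMHAWCCTCATCAMATTWSYRCCTAATGRGRKGSTCACR-3'

Standard pairs A↔T, G↔C; ambiguity codes pair R↔Y, M↔K, W↔W, S↔S, D↔H. Complement (RCACTSGKRGRGTAATCCRYSWTTAMACTACTCCWAHMCTCS), then reverse for 5'→3'.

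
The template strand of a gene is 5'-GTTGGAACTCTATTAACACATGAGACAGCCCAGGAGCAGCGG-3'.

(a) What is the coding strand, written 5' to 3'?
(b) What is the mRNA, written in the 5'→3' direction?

(a) The coding strand is the reverse complement of the template: complement CAACCTTGAGATAATTGTGTACTCTGTCGGGTCCTCGTCGCC, then reverse.
(b) mRNA has the coding-strand sequence with T→U.

(a) 5′-CCGCTGCTCCTGGGCTGTCTCATGTGTTAATAGAGTTCCAAC-3′
(b) 5'-CCGCUGCUCCUGGGCUGUCUCAUGUGUUAAUAGAGUUCCAAC-3'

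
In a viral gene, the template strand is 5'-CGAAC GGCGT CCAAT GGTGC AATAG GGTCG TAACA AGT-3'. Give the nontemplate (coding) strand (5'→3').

The coding strand is complementary and antiparallel to the template: take the complement (A↔T, G↔C) and reverse.

5'-ACTTGTTACGACCCTATTGCACCATTGGACGCCGTTCG-3'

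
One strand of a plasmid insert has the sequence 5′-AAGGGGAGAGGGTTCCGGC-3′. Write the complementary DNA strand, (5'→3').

5'-GCCGGAACCCTCTCCCCTT-3'

The complement of AAGGGGAGAGGGTTCCGGC is TTCCCCTCTCCCAAGGCCG (A↔T, G↔C). DNA strands are antiparallel, so the complementary strand runs 3'→5'; reversing gives the 5'→3' form.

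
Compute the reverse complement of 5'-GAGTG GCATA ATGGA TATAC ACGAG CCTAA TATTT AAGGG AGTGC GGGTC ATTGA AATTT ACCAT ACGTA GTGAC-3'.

Complement each base (A↔T, G↔C): CTCACCGTATTACCTATATGTGCTCGGATTATAAATTCCCTCACGCCCAGTAACTTTAAATGGTATGCATCACTG. Then reverse.

5'-GTCACTACGTATGGTAAATTTCAATGACCCGCACTCCCTTAAATATTAGGCTCGTGTATATCCATTATGCCACTC-3'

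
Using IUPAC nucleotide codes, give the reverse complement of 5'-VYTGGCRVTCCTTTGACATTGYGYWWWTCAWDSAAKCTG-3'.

5'-CAGMTTSHWTGAWWWRCRCAATGTCAAAGGABYGCCARB-3'

Standard pairs A↔T, G↔C; ambiguity codes pair R↔Y, K↔M, W↔W, S↔S, D↔H, V↔B. Complement (BRACCGYBAGGAAACTGTAACRCRWWWAGTWHSTTMGAC), then reverse for 5'→3'.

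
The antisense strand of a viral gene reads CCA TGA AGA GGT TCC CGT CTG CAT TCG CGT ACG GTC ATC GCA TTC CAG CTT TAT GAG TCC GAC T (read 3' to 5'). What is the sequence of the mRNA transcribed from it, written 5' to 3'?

5′-GGUACUUCUCCAAGGGCAGACGUAAGCGCAUGCCAGUAGCGUAAGGUCGAAAUACUCAGGCUGA-3′

Reading the template 3'→5' as shown, RNA polymerase pairs each base (A→U, T→A, G↔C) to build mRNA 5'→3' directly.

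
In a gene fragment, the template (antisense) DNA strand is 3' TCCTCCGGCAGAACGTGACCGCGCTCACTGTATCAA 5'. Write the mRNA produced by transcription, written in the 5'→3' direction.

5'-AGGAGGCCGUCUUGCACUGGCGCGAGUGACAUAGUU-3'

Reading the template 3'→5' as shown, RNA polymerase pairs each base (A→U, T→A, G↔C) to build mRNA 5'→3' directly.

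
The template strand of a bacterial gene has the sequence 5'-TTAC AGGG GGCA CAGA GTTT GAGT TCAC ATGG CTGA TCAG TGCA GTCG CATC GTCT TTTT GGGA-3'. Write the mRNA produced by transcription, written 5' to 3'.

The mRNA has the sequence of the coding strand (reverse complement of the template) with T→U. Reverse complement of TTACAGGGGGCACAGAGTTTGAGTTCACATGGCTGATCAGTGCAGTCGCATCGTCTTTTTGGGA is TCCCAAAAAGACGATGCGACTGCACTGATCAGCCATGTGAACTCAAACTCTGTGCCCCCTGTAA; then T→U.

5'-UCCCAAAAAGACGAUGCGACUGCACUGAUCAGCCAUGUGAACUCAAACUCUGUGCCCCCUGUAA-3'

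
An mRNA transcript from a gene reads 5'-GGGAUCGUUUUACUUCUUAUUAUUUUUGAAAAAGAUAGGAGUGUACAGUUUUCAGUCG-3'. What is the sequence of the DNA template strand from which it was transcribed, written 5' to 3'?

5'-CGACTGAAAACTGTACACTCCTATCTTTTTCAAAAATAATAAGAAGTAAAACGATCCC-3'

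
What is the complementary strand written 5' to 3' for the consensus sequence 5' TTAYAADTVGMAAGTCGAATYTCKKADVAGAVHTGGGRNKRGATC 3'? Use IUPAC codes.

5'-GATCYMNYCCCADBTCTBHTMMGARATTCGACTTKCBAHTTRTAA-3'

Standard pairs A↔T, G↔C; ambiguity codes pair R↔Y, M↔K, D↔H, V↔B, N↔N. Complement (AATRTTHABCKTTCAGCTTARAGMMTHBTCTBDACCCYNMYCTAG), then reverse for 5'→3'.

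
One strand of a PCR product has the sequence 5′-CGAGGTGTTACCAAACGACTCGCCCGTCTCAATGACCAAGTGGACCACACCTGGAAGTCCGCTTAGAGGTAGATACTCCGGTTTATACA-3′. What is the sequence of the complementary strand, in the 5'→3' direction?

5'-TGTATAAACCGGAGTATCTACCTCTAAGCGGACTTCCAGGTGTGGTCCACTTGGTCATTGAGACGGGCGAGTCGTTTGGTAACACCTCG-3'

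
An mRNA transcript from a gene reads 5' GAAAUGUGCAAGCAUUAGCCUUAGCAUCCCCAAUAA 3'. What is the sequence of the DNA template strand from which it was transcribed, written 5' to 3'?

5'-TTATTGGGGATGCTAAGGCTAATGCTTGCACATTTC-3'

Replace U with T to get the coding DNA strand: GAAATGTGCAAGCATTAGCCTTAGCATCCCCAATAA. The template strand is its reverse complement (complement CTTTACACGTTCGTAATCGGAATCGTAGGGGTTATT, then reverse).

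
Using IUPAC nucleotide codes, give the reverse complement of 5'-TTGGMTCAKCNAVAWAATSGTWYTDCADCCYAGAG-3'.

Standard pairs A↔T, G↔C; ambiguity codes pair Y↔R, M↔K, W↔W, S↔S, D↔H, V↔B, N↔N. Complement (AACCKAGTMGNTBTWTTASCAWRAHGTHGGRTCTC), then reverse for 5'→3'.

5'-CTCTRGGHTGHARWACSATTWTBTNGMTGAKCCAA-3'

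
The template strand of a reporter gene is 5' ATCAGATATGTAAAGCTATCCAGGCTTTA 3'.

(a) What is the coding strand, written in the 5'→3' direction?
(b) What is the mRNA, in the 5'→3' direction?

(a) 5'-TAAAGCCTGGATAGCTTTACATATCTGAT-3'
(b) 5'-UAAAGCCUGGAUAGCUUUACAUAUCUGAU-3'

(a) The coding strand is the reverse complement of the template: complement TAGTCTATACATTTCGATAGGTCCGAAAT, then reverse.
(b) mRNA has the coding-strand sequence with T→U.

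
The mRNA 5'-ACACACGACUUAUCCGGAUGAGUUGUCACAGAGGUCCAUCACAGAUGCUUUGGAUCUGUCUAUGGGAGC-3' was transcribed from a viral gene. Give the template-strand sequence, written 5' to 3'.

Replace U with T to get the coding DNA strand: ACACACGACTTATCCGGATGAGTTGTCACAGAGGTCCATCACAGATGCTTTGGATCTGTCTATGGGAGC. The template strand is its reverse complement (complement TGTGTGCTGAATAGGCCTACTCAACAGTGTCTCCAGGTAGTGTCTACGAAACCTAGACAGATACCCTCG, then reverse).

5'-GCTCCCATAGACAGATCCAAAGCATCTGTGATGGACCTCTGTGACAACTCATCCGGATAAGTCGTGTGT-3'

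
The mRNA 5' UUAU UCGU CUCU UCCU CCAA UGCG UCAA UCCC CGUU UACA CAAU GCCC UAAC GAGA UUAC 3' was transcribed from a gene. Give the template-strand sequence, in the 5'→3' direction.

Replace U with T to get the coding DNA strand: TTATTCGTCTCTTCCTCCAATGCGTCAATCCCCGTTTACACAATGCCCTAACGAGATTAC. The template strand is its reverse complement (complement AATAAGCAGAGAAGGAGGTTACGCAGTTAGGGGCAAATGTGTTACGGGATTGCTCTAATG, then reverse).

5'-GTAATCTCGTTAGGGCATTGTGTAAACGGGGATTGACGCATTGGAGGAAGAGACGAATAA-3'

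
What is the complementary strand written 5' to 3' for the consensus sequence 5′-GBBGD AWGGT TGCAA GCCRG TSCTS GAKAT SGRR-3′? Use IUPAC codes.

5′-YYCSATMTCSAGSACYGGCTTGCAACCWTHCVVC-3′

Standard pairs A↔T, G↔C; ambiguity codes pair R↔Y, K↔M, W↔W, S↔S, B↔V, D↔H. Complement (CVVCHTWCCAACGTTCGGYCASGASCTMTASCYY), then reverse for 5'→3'.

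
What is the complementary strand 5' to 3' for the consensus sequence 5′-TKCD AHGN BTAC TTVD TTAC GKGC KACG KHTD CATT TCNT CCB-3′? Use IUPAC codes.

5'-VGGANGAAATGHADMCGTMGCMCGTAAHBAAGTAVNCDTHGMA-3'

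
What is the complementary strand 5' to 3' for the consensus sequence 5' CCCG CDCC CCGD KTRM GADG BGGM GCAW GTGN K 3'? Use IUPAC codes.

5′-MNCACWTGCKCCVCHTCKYAMHCGGGGHGCGGG-3′

Standard pairs A↔T, G↔C; ambiguity codes pair R↔Y, M↔K, W↔W, B↔V, D↔H, N↔N. Complement (GGGCGHGGGGCHMAYKCTHCVCCKCGTWCACNM), then reverse for 5'→3'.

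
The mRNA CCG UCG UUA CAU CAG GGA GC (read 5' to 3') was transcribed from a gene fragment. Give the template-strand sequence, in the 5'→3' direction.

5′-GCTCCCTGATGTAACGACGG-3′

Replace U with T to get the coding DNA strand: CCGTCGTTACATCAGGGAGC. The template strand is its reverse complement (complement GGCAGCAATGTAGTCCCTCG, then reverse).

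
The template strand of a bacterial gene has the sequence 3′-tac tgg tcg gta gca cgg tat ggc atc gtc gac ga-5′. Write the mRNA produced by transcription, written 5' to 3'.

Reading the template 3'→5' as shown, RNA polymerase pairs each base (A→U, T→A, G↔C) to build mRNA 5'→3' directly.

5'-AUGACCAGCCAUCGUGCCAUACCGUAGCAGCUGCU-3'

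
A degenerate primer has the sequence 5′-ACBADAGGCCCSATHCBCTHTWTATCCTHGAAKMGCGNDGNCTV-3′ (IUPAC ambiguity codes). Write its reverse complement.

5'-BAGNCHNCGCKMTTCDAGGATAWADAGVGDATSGGGCCTHTVGT-3'

Standard pairs A↔T, G↔C; ambiguity codes pair M↔K, W↔W, S↔S, B↔V, D↔H, N↔N. Complement (TGVTHTCCGGGSTADGVGADAWATAGGADCTTMKCGCNHCNGAB), then reverse for 5'→3'.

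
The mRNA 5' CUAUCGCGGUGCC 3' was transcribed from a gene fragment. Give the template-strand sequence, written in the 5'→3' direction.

Replace U with T to get the coding DNA strand: CTATCGCGGTGCC. The template strand is its reverse complement (complement GATAGCGCCACGG, then reverse).

5′-GGCACCGCGATAG-3′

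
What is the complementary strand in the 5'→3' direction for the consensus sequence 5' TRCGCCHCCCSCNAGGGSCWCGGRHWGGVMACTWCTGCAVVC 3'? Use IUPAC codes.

5'-GBBTGCAGWAGTKBCCWDYCCGWGSCCCTNGSGGGDGGCGYA-3'

Standard pairs A↔T, G↔C; ambiguity codes pair R↔Y, M↔K, W↔W, S↔S, H↔D, V↔B, N↔N. Complement (AYGCGGDGGGSGNTCCCSGWGCCYDWCCBKTGAWGACGTBBG), then reverse for 5'→3'.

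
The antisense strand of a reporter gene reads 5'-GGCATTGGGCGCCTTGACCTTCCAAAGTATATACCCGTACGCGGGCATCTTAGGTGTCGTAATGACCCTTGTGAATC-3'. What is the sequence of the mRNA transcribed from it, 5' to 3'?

The mRNA has the sequence of the coding strand (reverse complement of the template) with T→U. Reverse complement of GGCATTGGGCGCCTTGACCTTCCAAAGTATATACCCGTACGCGGGCATCTTAGGTGTCGTAATGACCCTTGTGAATC is GATTCACAAGGGTCATTACGACACCTAAGATGCCCGCGTACGGGTATATACTTTGGAAGGTCAAGGCGCCCAATGCC; then T→U.

5'-GAUUCACAAGGGUCAUUACGACACCUAAGAUGCCCGCGUACGGGUAUAUACUUUGGAAGGUCAAGGCGCCCAAUGCC-3'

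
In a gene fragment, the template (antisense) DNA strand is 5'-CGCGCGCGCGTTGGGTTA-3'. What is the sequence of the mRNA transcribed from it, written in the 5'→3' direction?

The mRNA has the sequence of the coding strand (reverse complement of the template) with T→U. Reverse complement of CGCGCGCGCGTTGGGTTA is TAACCCAACGCGCGCGCG; then T→U.

5'-UAACCCAACGCGCGCGCG-3'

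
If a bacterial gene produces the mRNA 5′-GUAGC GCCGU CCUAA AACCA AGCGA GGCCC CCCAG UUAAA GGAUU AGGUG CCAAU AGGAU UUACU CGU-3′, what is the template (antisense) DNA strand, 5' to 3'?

5'-ACGAGTAAATCCTATTGGCACCTAATCCTTTAACTGGGGGGCCTCGCTTGGTTTTAGGACGGCGCTAC-3'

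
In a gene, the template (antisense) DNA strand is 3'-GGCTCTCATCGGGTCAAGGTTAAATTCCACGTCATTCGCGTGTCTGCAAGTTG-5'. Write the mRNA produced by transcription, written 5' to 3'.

5'-CCGAGAGUAGCCCAGUUCCAAUUUAAGGUGCAGUAAGCGCACAGACGUUCAAC-3'

Reading the template 3'→5' as shown, RNA polymerase pairs each base (A→U, T→A, G↔C) to build mRNA 5'→3' directly.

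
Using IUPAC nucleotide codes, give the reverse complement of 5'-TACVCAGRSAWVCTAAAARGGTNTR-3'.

Standard pairs A↔T, G↔C; ambiguity codes pair R↔Y, W↔W, S↔S, V↔B, N↔N. Complement (ATGBGTCYSTWBGATTTTYCCANAY), then reverse for 5'→3'.

5'-YANACCYTTTTAGBWTSYCTGBGTA-3'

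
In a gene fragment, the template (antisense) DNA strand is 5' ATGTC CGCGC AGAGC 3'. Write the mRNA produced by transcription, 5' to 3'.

5'-GCUCUGCGCGGACAU-3'

The mRNA has the sequence of the coding strand (reverse complement of the template) with T→U. Reverse complement of ATGTCCGCGCAGAGC is GCTCTGCGCGGACAT; then T→U.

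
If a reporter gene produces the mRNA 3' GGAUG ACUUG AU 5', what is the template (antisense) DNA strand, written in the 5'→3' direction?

5'-CCTACTGAACTA-3'

Written 5'→3' the mRNA is UAGUUCAGUAGG, so the coding DNA strand is TAGTTCAGTAGG. The template is its reverse complement.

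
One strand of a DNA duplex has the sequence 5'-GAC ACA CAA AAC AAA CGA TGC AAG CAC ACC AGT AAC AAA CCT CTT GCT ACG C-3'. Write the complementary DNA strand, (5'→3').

5'-GCGTAGCAAGAGGTTTGTTACTGGTGTGCTTGCATCGTTTGTTTTGTGTGTC-3'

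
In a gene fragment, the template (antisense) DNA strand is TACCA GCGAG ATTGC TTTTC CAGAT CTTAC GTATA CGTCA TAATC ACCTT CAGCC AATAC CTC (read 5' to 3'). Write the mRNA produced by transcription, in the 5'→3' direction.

5'-GAGGUAUUGGCUGAAGGUGAUUAUGACGUAUACGUAAGAUCUGGAAAAGCAAUCUCGCUGGUA-3'

The mRNA has the sequence of the coding strand (reverse complement of the template) with T→U. Reverse complement of TACCAGCGAGATTGCTTTTCCAGATCTTACGTATACGTCATAATCACCTTCAGCCAATACCTC is GAGGTATTGGCTGAAGGTGATTATGACGTATACGTAAGATCTGGAAAAGCAATCTCGCTGGTA; then T→U.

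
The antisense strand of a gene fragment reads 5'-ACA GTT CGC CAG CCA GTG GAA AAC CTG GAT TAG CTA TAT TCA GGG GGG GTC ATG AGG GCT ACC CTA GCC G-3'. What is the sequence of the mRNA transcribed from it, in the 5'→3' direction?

5'-CGGCUAGGGUAGCCCUCAUGACCCCCCCUGAAUAUAGCUAAUCCAGGUUUUCCACUGGCUGGCGAACUGU-3'

The mRNA has the sequence of the coding strand (reverse complement of the template) with T→U. Reverse complement of ACAGTTCGCCAGCCAGTGGAAAACCTGGATTAGCTATATTCAGGGGGGGTCATGAGGGCTACCCTAGCCG is CGGCTAGGGTAGCCCTCATGACCCCCCCTGAATATAGCTAATCCAGGTTTTCCACTGGCTGGCGAACTGT; then T→U.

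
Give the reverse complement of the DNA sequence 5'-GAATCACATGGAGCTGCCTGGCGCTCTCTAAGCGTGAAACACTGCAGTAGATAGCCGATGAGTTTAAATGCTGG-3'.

5'-CCAGCATTTAAACTCATCGGCTATCTACTGCAGTGTTTCACGCTTAGAGAGCGCCAGGCAGCTCCATGTGATTC-3'

Reading the sequence 3'→5' and pairing each base (A↔T, G↔C) gives the reverse complement directly.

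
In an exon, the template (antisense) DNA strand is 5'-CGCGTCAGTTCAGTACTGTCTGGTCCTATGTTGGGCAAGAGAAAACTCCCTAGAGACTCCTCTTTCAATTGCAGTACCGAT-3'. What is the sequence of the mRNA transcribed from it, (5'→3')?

5'-AUCGGUACUGCAAUUGAAAGAGGAGUCUCUAGGGAGUUUUCUCUUGCCCAACAUAGGACCAGACAGUACUGAACUGACGCG-3'

RNA polymerase reads the template 3'→5' and synthesizes mRNA 5'→3' by base-pairing (A→U, T→A, G↔C). The complement of the template is GCGCAGTCAAGTCATGACAGACCAGGATACAACCCGTTCTCTTTTGAGGGATCTCTGAGGAGAAAGTTAACGTCATGGCTA; antiparallel, so 5'→3' the coding strand is ATCGGTACTGCAATTGAAAGAGGAGTCTCTAGGGAGTTTTCTCTTGCCCAACATAGGACCAGACAGTACTGAACTGACGCG. Replace T with U for the mRNA.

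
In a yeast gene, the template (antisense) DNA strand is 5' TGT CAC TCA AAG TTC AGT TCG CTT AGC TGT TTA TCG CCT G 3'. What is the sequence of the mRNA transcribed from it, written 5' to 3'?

RNA polymerase reads the template 3'→5' and synthesizes mRNA 5'→3' by base-pairing (A→U, T→A, G↔C). The complement of the template is ACAGTGAGTTTCAAGTCAAGCGAATCGACAAATAGCGGAC; antiparallel, so 5'→3' the coding strand is CAGGCGATAAACAGCTAAGCGAACTGAACTTTGAGTGACA. Replace T with U for the mRNA.

5'-CAGGCGAUAAACAGCUAAGCGAACUGAACUUUGAGUGACA-3'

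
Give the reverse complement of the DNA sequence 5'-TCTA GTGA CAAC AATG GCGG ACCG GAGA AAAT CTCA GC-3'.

Reading the sequence 3'→5' and pairing each base (A↔T, G↔C) gives the reverse complement directly.

5'-GCTGAGATTTTCTCCGGTCCGCCATTGTTGTCACTAGA-3'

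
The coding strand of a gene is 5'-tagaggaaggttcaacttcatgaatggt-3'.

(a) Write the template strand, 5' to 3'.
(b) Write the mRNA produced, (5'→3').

(a) The template strand is the reverse complement of the coding strand: complement ATCTCCTTCCAAGTTGAAGTACTTACCA, then reverse.
(b) mRNA matches the coding strand with T→U.

(a) 5'-ACCATTCATGAAGTTGAACCTTCCTCTA-3'
(b) 5'-UAGAGGAAGGUUCAACUUCAUGAAUGGU-3'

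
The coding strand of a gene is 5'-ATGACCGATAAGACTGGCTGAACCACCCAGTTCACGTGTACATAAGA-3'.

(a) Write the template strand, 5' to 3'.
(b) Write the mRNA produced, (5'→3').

(a) 5'-TCTTATGTACACGTGAACTGGGTGGTTCAGCCAGTCTTATCGGTCAT-3'
(b) 5'-AUGACCGAUAAGACUGGCUGAACCACCCAGUUCACGUGUACAUAAGA-3'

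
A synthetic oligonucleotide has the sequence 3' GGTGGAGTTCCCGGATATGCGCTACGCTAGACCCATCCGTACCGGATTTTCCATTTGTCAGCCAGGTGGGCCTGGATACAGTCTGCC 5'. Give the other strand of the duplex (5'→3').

The strand is given 3'→5', so its complement runs 5'→3' in the same left-to-right order: pair each base A↔T, G↔C.

5'-CCACCTCAAGGGCCTATACGCGATGCGATCTGGGTAGGCATGGCCTAAAAGGTAAACAGTCGGTCCACCCGGACCTATGTCAGACGG-3'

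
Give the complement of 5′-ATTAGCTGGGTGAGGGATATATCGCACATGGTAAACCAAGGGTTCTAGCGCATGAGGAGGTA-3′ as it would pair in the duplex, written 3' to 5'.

Base-pairing A↔T, G↔C gives the complement. The complementary strand is antiparallel, so paired with a 5'→3' strand it runs 3'→5'.

3′-TAATCGACCCACTCCCTATATAGCGTGTACCATTTGGTTCCCAAGATCGCGTACTCCTCCAT-5′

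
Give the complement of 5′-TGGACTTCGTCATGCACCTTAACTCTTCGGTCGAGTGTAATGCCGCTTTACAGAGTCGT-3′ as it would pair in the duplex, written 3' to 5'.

3'-ACCTGAAGCAGTACGTGGAATTGAGAAGCCAGCTCACATTACGGCGAAATGTCTCAGCA-5'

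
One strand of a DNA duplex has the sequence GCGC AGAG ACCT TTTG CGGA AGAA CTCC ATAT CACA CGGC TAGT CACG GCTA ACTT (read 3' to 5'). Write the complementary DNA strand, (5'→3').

The strand is given 3'→5', so its complement runs 5'→3' in the same left-to-right order: pair each base A↔T, G↔C.

5′-CGCGTCTCTGGAAAACGCCTTCTTGAGGTATAGTGTGCCGATCAGTGCCGATTGAA-3′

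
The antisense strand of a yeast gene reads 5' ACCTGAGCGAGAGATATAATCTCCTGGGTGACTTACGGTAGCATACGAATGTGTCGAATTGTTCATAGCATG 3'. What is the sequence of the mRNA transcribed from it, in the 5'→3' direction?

The mRNA has the sequence of the coding strand (reverse complement of the template) with T→U. Reverse complement of ACCTGAGCGAGAGATATAATCTCCTGGGTGACTTACGGTAGCATACGAATGTGTCGAATTGTTCATAGCATG is CATGCTATGAACAATTCGACACATTCGTATGCTACCGTAAGTCACCCAGGAGATTATATCTCTCGCTCAGGT; then T→U.

5'-CAUGCUAUGAACAAUUCGACACAUUCGUAUGCUACCGUAAGUCACCCAGGAGAUUAUAUCUCUCGCUCAGGU-3'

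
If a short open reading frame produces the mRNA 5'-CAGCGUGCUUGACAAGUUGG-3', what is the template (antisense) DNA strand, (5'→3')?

5'-CCAACTTGTCAAGCACGCTG-3'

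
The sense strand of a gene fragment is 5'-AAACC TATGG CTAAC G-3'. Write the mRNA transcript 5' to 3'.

mRNA has the coding-strand sequence with U in place of T.

5'-AAACCUAUGGCUAACG-3'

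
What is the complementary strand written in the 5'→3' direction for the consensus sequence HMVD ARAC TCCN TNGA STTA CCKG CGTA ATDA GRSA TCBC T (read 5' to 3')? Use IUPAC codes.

5'-AGVGATSYCTHATTACGCMGGTAASTCNANGGAGTYTHBKD-3'

Standard pairs A↔T, G↔C; ambiguity codes pair R↔Y, M↔K, S↔S, B↔V, D↔H, N↔N. Complement (DKBHTYTGAGGNANCTSAATGGMCGCATTAHTCYSTAGVGA), then reverse for 5'→3'.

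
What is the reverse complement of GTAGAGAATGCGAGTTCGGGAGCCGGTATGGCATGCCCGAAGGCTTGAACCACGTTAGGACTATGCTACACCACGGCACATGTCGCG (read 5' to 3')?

5'-CGCGACATGTGCCGTGGTGTAGCATAGTCCTAACGTGGTTCAAGCCTTCGGGCATGCCATACCGGCTCCCGAACTCGCATTCTCTAC-3'

Reading the sequence 3'→5' and pairing each base (A↔T, G↔C) gives the reverse complement directly.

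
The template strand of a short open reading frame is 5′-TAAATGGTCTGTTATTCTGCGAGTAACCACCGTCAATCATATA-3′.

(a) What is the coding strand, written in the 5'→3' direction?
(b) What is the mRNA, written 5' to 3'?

(a) The coding strand is the reverse complement of the template: complement ATTTACCAGACAATAAGACGCTCATTGGTGGCAGTTAGTATAT, then reverse.
(b) mRNA has the coding-strand sequence with T→U.

(a) 5'-TATATGATTGACGGTGGTTACTCGCAGAATAACAGACCATTTA-3'
(b) 5′-UAUAUGAUUGACGGUGGUUACUCGCAGAAUAACAGACCAUUUA-3′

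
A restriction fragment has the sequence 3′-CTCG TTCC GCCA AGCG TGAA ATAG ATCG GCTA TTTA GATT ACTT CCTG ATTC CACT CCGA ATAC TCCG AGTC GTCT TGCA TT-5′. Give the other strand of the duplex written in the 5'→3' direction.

5'-GAGCAAGGCGGTTCGCACTTTATCTAGCCGATAAATCTAATGAAGGACTAAGGTGAGGCTTATGAGGCTCAGCAGAACGTAA-3'

The strand is given 3'→5', so its complement runs 5'→3' in the same left-to-right order: pair each base A↔T, G↔C.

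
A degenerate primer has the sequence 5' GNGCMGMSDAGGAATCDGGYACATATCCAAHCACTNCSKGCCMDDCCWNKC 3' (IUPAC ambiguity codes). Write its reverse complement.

5'-GMNWGGHHKGGCMSGNAGTGDTTGGATATGTRCCHGATTCCTHSKCKGCNC-3'

Standard pairs A↔T, G↔C; ambiguity codes pair Y↔R, M↔K, W↔W, S↔S, D↔H, N↔N. Complement (CNCGKCKSHTCCTTAGHCCRTGTATAGGTTDGTGANGSMCGGKHHGGWNMG), then reverse for 5'→3'.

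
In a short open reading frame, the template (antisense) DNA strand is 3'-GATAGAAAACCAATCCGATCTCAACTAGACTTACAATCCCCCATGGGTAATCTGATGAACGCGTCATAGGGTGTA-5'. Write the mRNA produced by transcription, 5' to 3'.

Reading the template 3'→5' as shown, RNA polymerase pairs each base (A→U, T→A, G↔C) to build mRNA 5'→3' directly.

5′-CUAUCUUUUGGUUAGGCUAGAGUUGAUCUGAAUGUUAGGGGGUACCCAUUAGACUACUUGCGCAGUAUCCCACAU-3′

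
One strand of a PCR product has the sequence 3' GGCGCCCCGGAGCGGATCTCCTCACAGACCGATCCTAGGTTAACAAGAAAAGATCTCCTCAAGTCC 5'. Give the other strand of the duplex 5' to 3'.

The strand is given 3'→5', so its complement runs 5'→3' in the same left-to-right order: pair each base A↔T, G↔C.

5'-CCGCGGGGCCTCGCCTAGAGGAGTGTCTGGCTAGGATCCAATTGTTCTTTTCTAGAGGAGTTCAGG-3'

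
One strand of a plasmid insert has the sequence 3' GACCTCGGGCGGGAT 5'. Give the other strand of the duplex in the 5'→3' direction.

5'-CTGGAGCCCGCCCTA-3'

The strand is given 3'→5', so its complement runs 5'→3' in the same left-to-right order: pair each base A↔T, G↔C.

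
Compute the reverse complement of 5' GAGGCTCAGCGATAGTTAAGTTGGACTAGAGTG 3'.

Reading the sequence 3'→5' and pairing each base (A↔T, G↔C) gives the reverse complement directly.

5'-CACTCTAGTCCAACTTAACTATCGCTGAGCCTC-3'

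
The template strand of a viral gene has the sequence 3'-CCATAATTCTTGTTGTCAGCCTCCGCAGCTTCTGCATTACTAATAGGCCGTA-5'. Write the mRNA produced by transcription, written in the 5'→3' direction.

Reading the template 3'→5' as shown, RNA polymerase pairs each base (A→U, T→A, G↔C) to build mRNA 5'→3' directly.

5′-GGUAUUAAGAACAACAGUCGGAGGCGUCGAAGACGUAAUGAUUAUCCGGCAU-3′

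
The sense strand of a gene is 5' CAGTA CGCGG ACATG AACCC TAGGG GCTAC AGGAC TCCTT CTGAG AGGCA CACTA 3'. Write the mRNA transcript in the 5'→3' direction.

5'-CAGUACGCGGACAUGAACCCUAGGGGCUACAGGACUCCUUCUGAGAGGCACACUA-3'

The mRNA is synthesized from the template strand, so it matches the coding strand with T replaced by U.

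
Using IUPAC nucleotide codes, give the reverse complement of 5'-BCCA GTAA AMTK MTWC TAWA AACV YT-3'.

5'-ARBGTTTWTAGWAKMAKTTTACTGGV-3'

Standard pairs A↔T, G↔C; ambiguity codes pair Y↔R, M↔K, W↔W, B↔V. Complement (VGGTCATTTKAMKAWGATWTTTGBRA), then reverse for 5'→3'.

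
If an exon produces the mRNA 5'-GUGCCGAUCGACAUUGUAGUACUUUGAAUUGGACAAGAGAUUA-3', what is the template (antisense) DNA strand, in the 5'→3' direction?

5'-TAATCTCTTGTCCAATTCAAAGTACTACAATGTCGATCGGCAC-3'

Replace U with T to get the coding DNA strand: GTGCCGATCGACATTGTAGTACTTTGAATTGGACAAGAGATTA. The template strand is its reverse complement (complement CACGGCTAGCTGTAACATCATGAAACTTAACCTGTTCTCTAAT, then reverse).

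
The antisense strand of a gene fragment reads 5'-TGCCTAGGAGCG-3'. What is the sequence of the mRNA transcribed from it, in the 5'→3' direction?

5'-CGCUCCUAGGCA-3'

The mRNA has the sequence of the coding strand (reverse complement of the template) with T→U. Reverse complement of TGCCTAGGAGCG is CGCTCCTAGGCA; then T→U.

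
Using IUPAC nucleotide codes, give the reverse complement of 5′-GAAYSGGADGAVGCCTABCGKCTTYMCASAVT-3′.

Standard pairs A↔T, G↔C; ambiguity codes pair Y↔R, M↔K, S↔S, B↔V, D↔H. Complement (CTTRSCCTHCTBCGGATVGCMGAARKGTSTBA), then reverse for 5'→3'.

5'-ABTSTGKRAAGMCGVTAGGCBTCHTCCSRTTC-3'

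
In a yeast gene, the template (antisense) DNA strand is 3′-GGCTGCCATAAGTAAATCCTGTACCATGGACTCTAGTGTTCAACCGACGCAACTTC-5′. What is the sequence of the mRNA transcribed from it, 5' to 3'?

5'-CCGACGGUAUUCAUUUAGGACAUGGUACCUGAGAUCACAAGUUGGCUGCGUUGAAG-3'

Reading the template 3'→5' as shown, RNA polymerase pairs each base (A→U, T→A, G↔C) to build mRNA 5'→3' directly.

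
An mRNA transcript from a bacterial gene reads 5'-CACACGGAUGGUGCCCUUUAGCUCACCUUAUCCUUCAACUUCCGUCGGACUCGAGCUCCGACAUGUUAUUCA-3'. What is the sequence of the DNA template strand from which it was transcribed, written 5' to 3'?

5'-TGAATAACATGTCGGAGCTCGAGTCCGACGGAAGTTGAAGGATAAGGTGAGCTAAAGGGCACCATCCGTGTG-3'

Replace U with T to get the coding DNA strand: CACACGGATGGTGCCCTTTAGCTCACCTTATCCTTCAACTTCCGTCGGACTCGAGCTCCGACATGTTATTCA. The template strand is its reverse complement (complement GTGTGCCTACCACGGGAAATCGAGTGGAATAGGAAGTTGAAGGCAGCCTGAGCTCGAGGCTGTACAATAAGT, then reverse).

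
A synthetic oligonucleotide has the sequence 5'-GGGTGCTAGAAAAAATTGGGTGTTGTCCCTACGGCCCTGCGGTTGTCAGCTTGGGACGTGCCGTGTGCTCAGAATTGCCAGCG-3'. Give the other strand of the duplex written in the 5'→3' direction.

The complement of GGGTGCTAGAAAAAATTGGGTGTTGTCCCTACGGCCCTGCGGTTGTCAGCTTGGGACGTGCCGTGTGCTCAGAATTGCCAGCG is CCCACGATCTTTTTTAACCCACAACAGGGATGCCGGGACGCCAACAGTCGAACCCTGCACGGCACACGAGTCTTAACGGTCGC (A↔T, G↔C). DNA strands are antiparallel, so the complementary strand runs 3'→5'; reversing gives the 5'→3' form.

5'-CGCTGGCAATTCTGAGCACACGGCACGTCCCAAGCTGACAACCGCAGGGCCGTAGGGACAACACCCAATTTTTTCTAGCACCC-3'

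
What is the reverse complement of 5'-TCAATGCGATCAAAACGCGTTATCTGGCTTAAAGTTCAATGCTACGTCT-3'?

Complement each base (A↔T, G↔C): AGTTACGCTAGTTTTGCGCAATAGACCGAATTTCAAGTTACGATGCAGA. Then reverse.

5′-AGACGTAGCATTGAACTTTAAGCCAGATAACGCGTTTTGATCGCATTGA-3′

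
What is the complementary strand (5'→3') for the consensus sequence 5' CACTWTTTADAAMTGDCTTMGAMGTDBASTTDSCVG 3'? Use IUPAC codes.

Standard pairs A↔T, G↔C; ambiguity codes pair M↔K, W↔W, S↔S, B↔V, D↔H. Complement (GTGAWAAATHTTKACHGAAKCTKCAHVTSAAHSGBC), then reverse for 5'→3'.

5'-CBGSHAASTVHACKTCKAAGHCAKTTHTAAAWAGTG-3'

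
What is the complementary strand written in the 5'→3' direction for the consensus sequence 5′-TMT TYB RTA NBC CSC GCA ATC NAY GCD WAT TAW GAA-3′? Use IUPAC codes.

Standard pairs A↔T, G↔C; ambiguity codes pair R↔Y, M↔K, W↔W, S↔S, B↔V, D↔H, N↔N. Complement (AKAARVYATNVGGSGCGTTAGNTRCGHWTAATWCTT), then reverse for 5'→3'.

5'-TTCWTAATWHGCRTNGATTGCGSGGVNTAYVRAAKA-3'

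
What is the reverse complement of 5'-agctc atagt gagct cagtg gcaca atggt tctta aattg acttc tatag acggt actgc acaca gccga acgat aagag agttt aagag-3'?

5'-CTCTTAAACTCTCTTATCGTTCGGCTGTGTGCAGTACCGTCTATAGAAGTCAATTTAAGAACCATTGTGCCACTGAGCTCACTATGAGCT-3'

Reading the sequence 3'→5' and pairing each base (A↔T, G↔C) gives the reverse complement directly.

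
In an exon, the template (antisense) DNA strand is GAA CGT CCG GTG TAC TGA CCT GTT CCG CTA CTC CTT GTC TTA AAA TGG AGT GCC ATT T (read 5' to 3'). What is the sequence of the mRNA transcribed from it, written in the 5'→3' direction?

5'-AAAUGGCACUCCAUUUUAAGACAAGGAGUAGCGGAACAGGUCAGUACACCGGACGUUC-3'

RNA polymerase reads the template 3'→5' and synthesizes mRNA 5'→3' by base-pairing (A→U, T→A, G↔C). The complement of the template is CTTGCAGGCCACATGACTGGACAAGGCGATGAGGAACAGAATTTTACCTCACGGTAAA; antiparallel, so 5'→3' the coding strand is AAATGGCACTCCATTTTAAGACAAGGAGTAGCGGAACAGGTCAGTACACCGGACGTTC. Replace T with U for the mRNA.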